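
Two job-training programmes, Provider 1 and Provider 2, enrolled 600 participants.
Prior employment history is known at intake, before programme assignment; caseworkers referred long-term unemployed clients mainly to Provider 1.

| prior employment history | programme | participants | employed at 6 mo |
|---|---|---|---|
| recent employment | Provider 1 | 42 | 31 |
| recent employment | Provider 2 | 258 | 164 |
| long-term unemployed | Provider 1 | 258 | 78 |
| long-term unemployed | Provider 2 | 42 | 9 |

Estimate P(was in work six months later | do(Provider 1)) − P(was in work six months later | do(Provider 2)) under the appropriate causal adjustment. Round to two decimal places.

+0.10

Provider 1 is higher inside every prior employment history stratum but Provider 2 is higher in aggregate. Whether to stratify depends on how prior employment history relates to the programme.
Prior employment history satisfies the back-door criterion: it is not a descendant of the programme, and it blocks the spurious path from programme to outcome. Adjusting for it (i.e., using the within-prior employment history rates) gives the causal effect.
Adjusting over the population distribution of prior employment history: 0.500·(0.738−0.636) + 0.500·(0.302−0.214) = +0.095.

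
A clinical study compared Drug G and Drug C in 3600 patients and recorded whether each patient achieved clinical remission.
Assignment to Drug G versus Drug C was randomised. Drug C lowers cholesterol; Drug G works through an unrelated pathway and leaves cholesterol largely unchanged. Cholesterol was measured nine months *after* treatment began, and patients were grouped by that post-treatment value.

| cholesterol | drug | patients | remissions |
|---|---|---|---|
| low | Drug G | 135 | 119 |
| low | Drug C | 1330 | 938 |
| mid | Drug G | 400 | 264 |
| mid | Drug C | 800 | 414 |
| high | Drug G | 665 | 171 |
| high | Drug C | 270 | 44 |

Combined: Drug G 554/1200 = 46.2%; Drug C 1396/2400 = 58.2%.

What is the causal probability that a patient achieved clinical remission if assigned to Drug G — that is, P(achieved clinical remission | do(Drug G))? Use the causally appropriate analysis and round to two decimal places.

0.46

Within every cholesterol level Drug G has the higher rate, yet pooled Drug C does — Simpson's reversal.
Stratifying would compare drugs among patients the drugs themselves sorted into cholesterol groups — a form of selection on an intermediate. The unconditioned pooled rates give the total causal effect.
So P(outcome | do(Drug G)) is just the pooled rate for Drug G: 554/1200 = 0.462.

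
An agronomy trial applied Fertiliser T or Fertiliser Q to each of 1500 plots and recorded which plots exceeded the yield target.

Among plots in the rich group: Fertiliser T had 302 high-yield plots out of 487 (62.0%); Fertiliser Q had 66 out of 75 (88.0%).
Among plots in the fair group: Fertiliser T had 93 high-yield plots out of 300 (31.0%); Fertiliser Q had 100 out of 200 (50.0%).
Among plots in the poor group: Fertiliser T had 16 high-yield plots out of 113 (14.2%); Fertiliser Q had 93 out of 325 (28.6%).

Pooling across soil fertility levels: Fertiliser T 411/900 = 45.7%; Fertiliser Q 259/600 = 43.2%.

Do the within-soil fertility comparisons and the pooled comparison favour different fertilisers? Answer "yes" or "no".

Within each soil fertility level (rich 62.0% vs 88.0%; fair 31.0% vs 50.0%; poor 14.2% vs 28.6%), Fertiliser Q has the higher rate every time. Pooled: 45.7% vs 43.2% — Fertiliser T has the higher rate overall. The two comparisons disagree.

yes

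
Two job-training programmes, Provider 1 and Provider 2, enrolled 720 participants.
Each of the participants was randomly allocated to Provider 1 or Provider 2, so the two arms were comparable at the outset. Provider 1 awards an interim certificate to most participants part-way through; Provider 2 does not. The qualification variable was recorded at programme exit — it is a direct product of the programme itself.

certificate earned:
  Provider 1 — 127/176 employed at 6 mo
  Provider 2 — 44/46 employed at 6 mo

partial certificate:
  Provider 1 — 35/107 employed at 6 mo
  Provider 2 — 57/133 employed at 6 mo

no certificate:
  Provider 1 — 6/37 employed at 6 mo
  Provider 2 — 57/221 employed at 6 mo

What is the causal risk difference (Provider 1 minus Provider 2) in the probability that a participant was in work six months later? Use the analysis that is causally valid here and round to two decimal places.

The stratified and pooled comparisons disagree (Provider 2 wins within each qualification attained during the programme; Provider 1 wins overall), so the answer turns on the causal role of qualification attained during the programme.
Because the programme influences qualification attained during the programme, qualification attained during the programme is a post-treatment mediator, not a confounder. Stratifying on it would bias the estimate; the causal effect is the crude pooled difference.
The causal difference is the pooled difference: 0.525 − 0.395 = +0.130.

+0.13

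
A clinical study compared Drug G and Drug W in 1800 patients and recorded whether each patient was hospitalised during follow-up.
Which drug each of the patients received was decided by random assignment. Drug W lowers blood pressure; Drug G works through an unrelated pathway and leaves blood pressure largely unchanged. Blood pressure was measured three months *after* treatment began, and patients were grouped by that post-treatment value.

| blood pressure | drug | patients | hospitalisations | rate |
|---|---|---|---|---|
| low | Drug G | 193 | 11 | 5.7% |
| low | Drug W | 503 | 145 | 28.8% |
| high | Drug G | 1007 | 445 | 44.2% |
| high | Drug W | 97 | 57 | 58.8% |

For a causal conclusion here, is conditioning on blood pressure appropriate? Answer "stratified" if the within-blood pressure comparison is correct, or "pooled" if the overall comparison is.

pooled

Because the drug influences blood pressure, blood pressure is a post-treatment mediator, not a confounder. Stratifying on it would bias the estimate; the causal effect is the crude pooled difference.
Pooled: Drug G 38.0% vs Drug W 33.7%; Drug W is lower overall.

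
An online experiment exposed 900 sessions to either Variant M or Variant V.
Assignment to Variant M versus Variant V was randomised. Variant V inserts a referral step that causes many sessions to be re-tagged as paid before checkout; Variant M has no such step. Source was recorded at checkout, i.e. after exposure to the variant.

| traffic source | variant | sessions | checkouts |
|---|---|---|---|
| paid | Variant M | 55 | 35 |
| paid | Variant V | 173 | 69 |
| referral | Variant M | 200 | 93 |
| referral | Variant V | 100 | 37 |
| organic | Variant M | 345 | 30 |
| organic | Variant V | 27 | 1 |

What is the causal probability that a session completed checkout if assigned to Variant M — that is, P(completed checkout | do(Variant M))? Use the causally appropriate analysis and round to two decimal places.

0.26

Stratifying would compare variants among sessions the variants themselves sorted into traffic source groups — a form of selection on an intermediate. The unconditioned pooled rates give the total causal effect.
So P(outcome | do(Variant M)) is just the pooled rate for Variant M: 158/600 = 0.263.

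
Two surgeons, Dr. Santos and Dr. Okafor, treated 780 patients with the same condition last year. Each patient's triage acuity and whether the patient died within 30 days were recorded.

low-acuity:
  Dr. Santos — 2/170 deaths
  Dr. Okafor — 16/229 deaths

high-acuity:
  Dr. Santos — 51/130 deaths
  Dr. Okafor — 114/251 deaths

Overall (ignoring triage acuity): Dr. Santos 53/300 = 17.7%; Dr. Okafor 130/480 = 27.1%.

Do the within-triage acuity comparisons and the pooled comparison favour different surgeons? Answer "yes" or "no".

Within each triage acuity level (low-acuity 1.2% vs 7.0%; high-acuity 39.2% vs 45.4%), Dr. Santos has the lower rate every time. Pooled: 17.7% vs 27.1% — Dr. Santos has the lower rate overall. They agree.

no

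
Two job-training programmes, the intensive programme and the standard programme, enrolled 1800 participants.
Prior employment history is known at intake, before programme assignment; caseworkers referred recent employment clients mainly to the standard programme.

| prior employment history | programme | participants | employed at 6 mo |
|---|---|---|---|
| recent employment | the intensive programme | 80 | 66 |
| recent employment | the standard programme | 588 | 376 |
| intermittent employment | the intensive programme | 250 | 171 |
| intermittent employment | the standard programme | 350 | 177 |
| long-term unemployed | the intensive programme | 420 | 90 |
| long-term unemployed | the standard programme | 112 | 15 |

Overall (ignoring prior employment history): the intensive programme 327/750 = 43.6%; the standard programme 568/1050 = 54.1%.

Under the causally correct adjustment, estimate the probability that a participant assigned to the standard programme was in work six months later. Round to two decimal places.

0.45

Prior employment history satisfies the back-door criterion: it is not a descendant of the programme, and it blocks the spurious path from programme to outcome. Adjusting for it (i.e., using the within-prior employment history rates) gives the causal effect.
Standardising the standard programme to the population prior employment history mix: 0.371·376/588 + 0.333·177/350 + 0.296·15/112 = 0.445.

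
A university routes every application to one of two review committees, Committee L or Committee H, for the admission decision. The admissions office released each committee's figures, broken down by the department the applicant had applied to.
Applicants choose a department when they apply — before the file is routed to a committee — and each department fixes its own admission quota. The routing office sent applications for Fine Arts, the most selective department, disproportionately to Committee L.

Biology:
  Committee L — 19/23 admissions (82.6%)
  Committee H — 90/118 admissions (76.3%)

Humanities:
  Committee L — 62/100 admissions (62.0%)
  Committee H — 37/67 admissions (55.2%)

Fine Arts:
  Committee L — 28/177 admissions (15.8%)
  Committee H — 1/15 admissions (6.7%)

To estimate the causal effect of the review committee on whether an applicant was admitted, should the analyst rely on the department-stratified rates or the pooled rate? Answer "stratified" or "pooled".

stratified

The stratified and pooled comparisons disagree (Committee L wins within each department; Committee H wins overall), so the answer turns on the causal role of department.
Department satisfies the back-door criterion: it is not a descendant of the review committee, and it blocks the spurious path from review committee to outcome. Adjusting for it (i.e., using the within-department rates) gives the causal effect.
Within each level — Biology: 82.6% vs 76.3%; Humanities: 62.0% vs 55.2%; Fine Arts: 15.8% vs 6.7% — Committee L is higher every time.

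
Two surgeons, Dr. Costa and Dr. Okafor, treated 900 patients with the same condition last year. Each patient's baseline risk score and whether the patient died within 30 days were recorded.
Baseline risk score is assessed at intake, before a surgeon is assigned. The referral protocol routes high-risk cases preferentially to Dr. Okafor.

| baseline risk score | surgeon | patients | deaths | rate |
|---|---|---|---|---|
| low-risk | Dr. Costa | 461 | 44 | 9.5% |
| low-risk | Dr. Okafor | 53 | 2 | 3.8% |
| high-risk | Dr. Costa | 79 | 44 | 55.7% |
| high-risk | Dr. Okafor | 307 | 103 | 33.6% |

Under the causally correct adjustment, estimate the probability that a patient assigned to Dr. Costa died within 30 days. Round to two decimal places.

Nothing the surgeon does changes baseline risk score; the imbalance is an allocation artefact. With baseline risk score also predicting the outcome, the pooled figure is confounded, and the within-stratum comparison is the causal one.
Standardising Dr. Costa to the population baseline risk score mix: 0.571·44/461 + 0.429·44/79 = 0.293.

0.29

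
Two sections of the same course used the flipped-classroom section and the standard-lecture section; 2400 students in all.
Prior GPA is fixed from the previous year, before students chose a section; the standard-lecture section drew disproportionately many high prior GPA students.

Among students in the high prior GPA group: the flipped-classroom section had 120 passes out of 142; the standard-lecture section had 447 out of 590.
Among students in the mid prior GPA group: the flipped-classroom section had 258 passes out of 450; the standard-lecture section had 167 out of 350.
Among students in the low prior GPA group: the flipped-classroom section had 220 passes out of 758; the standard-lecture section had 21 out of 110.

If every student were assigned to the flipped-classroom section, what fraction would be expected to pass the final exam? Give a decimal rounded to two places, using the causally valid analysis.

Prior GPA band is set before the teaching method has any effect — it is not caused by the teaching method — and it independently drives the outcome. That makes it a confounder, so the causal comparison is within prior GPA band levels.
Standardising the flipped-classroom section to the population prior GPA band mix: 0.305·120/142 + 0.333·258/450 + 0.362·220/758 = 0.554.

0.55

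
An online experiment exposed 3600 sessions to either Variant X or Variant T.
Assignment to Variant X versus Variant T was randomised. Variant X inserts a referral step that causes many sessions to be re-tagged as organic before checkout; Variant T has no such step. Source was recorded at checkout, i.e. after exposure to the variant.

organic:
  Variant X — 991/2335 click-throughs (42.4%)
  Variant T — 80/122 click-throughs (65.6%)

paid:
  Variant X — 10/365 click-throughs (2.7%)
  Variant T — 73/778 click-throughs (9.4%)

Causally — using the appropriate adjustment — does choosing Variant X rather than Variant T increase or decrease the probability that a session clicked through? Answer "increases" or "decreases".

increases

Traffic source lies on the pathway variant → traffic source → outcome, so adjusting for it blocks the indirect effect. For the total causal effect of variant, use the unadjusted pooled rates.
Pooled: Variant X 37.1% vs Variant T 17.0%; Variant X is higher overall.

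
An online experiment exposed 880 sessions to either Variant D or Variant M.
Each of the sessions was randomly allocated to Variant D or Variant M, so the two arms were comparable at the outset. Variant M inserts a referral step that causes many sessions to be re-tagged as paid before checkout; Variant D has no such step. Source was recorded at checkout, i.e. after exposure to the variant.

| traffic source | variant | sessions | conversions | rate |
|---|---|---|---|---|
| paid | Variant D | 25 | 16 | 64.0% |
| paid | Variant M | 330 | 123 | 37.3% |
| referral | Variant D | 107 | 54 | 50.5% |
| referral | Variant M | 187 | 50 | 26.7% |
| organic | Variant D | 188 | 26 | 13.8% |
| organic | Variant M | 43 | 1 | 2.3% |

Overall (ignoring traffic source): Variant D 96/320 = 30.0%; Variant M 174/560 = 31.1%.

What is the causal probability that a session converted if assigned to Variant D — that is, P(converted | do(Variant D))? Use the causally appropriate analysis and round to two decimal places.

The stratified and pooled comparisons disagree (Variant D wins within each traffic source; Variant M wins overall), so the answer turns on the causal role of traffic source.
Traffic source is downstream of the variant. One should not condition on a consequence of treatment, so the overall rates are the right comparison.
So P(outcome | do(Variant D)) is just the pooled rate for Variant D: 96/320 = 0.300.

0.30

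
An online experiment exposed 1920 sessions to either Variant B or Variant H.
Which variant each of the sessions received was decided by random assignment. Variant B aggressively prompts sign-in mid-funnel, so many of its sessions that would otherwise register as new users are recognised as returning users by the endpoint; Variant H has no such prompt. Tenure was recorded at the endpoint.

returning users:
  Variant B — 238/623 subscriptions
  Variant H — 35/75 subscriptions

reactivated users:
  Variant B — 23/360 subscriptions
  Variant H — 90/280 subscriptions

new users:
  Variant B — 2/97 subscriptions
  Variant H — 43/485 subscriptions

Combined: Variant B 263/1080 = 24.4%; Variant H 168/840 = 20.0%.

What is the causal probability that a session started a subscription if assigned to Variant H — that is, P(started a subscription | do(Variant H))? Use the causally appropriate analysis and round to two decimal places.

0.20

User tenure is recorded after the variant and is itself shifted by it — it sits on the causal path from variant to outcome. Conditioning on a mediator would strip out part of the effect we want; the pooled comparison gives the total causal effect.
So P(outcome | do(Variant H)) is just the pooled rate for Variant H: 168/840 = 0.200.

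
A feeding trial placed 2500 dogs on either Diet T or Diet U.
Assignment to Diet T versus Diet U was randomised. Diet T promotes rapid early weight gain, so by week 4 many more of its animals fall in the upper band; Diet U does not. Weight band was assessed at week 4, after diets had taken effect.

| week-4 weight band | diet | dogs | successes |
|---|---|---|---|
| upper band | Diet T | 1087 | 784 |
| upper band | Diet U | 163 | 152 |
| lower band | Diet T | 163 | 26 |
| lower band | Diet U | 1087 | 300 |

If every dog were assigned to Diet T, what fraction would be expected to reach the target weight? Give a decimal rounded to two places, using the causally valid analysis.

Within every week-4 weight band level Diet U has the higher rate, yet pooled Diet T does — Simpson's reversal.
Week-4 weight band lies on the pathway diet → week-4 weight band → outcome, so adjusting for it blocks the indirect effect. For the total causal effect of diet, use the unadjusted pooled rates.
So P(outcome | do(Diet T)) is just the pooled rate for Diet T: 810/1250 = 0.648.

0.65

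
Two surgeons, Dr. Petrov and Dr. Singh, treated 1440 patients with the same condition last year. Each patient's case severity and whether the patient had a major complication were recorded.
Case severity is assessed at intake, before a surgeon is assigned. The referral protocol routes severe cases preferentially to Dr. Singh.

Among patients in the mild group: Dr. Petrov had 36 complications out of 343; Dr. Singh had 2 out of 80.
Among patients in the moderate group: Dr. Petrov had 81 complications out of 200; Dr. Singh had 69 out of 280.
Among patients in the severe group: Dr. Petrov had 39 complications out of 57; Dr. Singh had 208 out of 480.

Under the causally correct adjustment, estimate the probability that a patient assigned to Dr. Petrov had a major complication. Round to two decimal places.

Dr. Singh is lower inside every case severity stratum but Dr. Petrov is lower in aggregate. Whether to stratify depends on how case severity relates to the surgeon.
Since case severity is a pre-existing factor (not a product of the surgeon) and it affects the outcome on its own, it is a confounder. The stratified rates, not the pooled rate, identify the causal effect.
Standardising Dr. Petrov to the population case severity mix: 0.294·36/343 + 0.333·81/200 + 0.373·39/57 = 0.421.

0.42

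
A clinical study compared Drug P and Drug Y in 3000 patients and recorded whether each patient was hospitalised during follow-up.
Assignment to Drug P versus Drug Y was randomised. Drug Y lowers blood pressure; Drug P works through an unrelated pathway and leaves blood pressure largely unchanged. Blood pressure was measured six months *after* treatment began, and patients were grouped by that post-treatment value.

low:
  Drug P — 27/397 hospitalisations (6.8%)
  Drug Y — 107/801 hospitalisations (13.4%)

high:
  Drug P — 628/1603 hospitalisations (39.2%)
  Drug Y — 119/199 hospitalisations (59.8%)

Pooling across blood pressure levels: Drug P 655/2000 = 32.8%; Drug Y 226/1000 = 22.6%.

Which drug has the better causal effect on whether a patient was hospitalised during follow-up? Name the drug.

Drug P is lower inside every blood pressure stratum but Drug Y is lower in aggregate. Whether to stratify depends on how blood pressure relates to the drug.
Blood pressure is downstream of the drug. One should not condition on a consequence of treatment, so the overall rates are the right comparison.
Pooled: Drug P 32.8% vs Drug Y 22.6%; Drug Y is lower overall.

Drug Y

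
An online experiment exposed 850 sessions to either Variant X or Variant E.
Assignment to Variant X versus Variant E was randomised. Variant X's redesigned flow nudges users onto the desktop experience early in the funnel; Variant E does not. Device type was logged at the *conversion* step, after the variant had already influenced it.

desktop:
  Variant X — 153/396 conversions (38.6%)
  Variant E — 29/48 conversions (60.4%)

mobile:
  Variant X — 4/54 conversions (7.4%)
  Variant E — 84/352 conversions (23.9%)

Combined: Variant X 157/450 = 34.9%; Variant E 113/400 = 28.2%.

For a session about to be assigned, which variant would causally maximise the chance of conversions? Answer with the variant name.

Stratifying would compare variants among sessions the variants themselves sorted into device type groups — a form of selection on an intermediate. The unconditioned pooled rates give the total causal effect.
Pooled: Variant X 34.9% vs Variant E 28.2%; Variant X is higher overall.

Variant X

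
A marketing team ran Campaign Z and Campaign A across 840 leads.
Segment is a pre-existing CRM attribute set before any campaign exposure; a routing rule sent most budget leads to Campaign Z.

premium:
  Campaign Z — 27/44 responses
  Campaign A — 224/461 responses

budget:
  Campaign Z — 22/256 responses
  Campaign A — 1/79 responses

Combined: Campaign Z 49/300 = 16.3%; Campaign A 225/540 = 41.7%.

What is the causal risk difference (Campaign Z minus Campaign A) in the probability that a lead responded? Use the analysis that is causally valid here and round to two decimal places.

+0.11

Customer segment differs across campaigns for reasons unrelated to any effect of the campaign itself, and it separately predicts the outcome — a classic confounder. We must compare within customer segment levels.
Adjusting over the population distribution of customer segment: 0.601·(0.614−0.486) + 0.399·(0.086−0.013) = +0.106.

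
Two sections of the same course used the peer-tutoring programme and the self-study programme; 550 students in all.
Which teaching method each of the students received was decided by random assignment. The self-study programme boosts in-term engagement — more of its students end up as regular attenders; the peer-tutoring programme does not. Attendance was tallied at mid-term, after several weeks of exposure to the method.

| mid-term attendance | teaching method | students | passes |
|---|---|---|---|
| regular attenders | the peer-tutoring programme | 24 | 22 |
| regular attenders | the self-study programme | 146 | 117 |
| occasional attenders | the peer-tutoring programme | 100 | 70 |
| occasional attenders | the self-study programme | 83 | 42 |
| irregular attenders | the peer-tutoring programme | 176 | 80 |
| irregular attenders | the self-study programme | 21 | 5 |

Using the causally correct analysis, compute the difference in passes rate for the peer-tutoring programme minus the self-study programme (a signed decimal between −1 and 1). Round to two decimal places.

-0.08

Because the teaching method influences mid-term attendance, mid-term attendance is a post-treatment mediator, not a confounder. Stratifying on it would bias the estimate; the causal effect is the crude pooled difference.
The causal difference is the pooled difference: 0.573 − 0.656 = -0.083.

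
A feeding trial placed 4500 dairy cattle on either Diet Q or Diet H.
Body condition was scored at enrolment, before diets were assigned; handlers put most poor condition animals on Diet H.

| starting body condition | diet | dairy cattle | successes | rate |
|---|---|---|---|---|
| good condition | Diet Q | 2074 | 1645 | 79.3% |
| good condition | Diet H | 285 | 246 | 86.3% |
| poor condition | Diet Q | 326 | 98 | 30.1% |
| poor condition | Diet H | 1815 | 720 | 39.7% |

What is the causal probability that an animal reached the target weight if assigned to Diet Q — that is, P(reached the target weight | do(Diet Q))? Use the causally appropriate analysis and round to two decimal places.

Nothing the diet does changes starting body condition; the imbalance is an allocation artefact. With starting body condition also predicting the outcome, the pooled figure is confounded, and the within-stratum comparison is the causal one.
Standardising Diet Q to the population starting body condition mix: 0.524·1645/2074 + 0.476·98/326 = 0.559.

0.56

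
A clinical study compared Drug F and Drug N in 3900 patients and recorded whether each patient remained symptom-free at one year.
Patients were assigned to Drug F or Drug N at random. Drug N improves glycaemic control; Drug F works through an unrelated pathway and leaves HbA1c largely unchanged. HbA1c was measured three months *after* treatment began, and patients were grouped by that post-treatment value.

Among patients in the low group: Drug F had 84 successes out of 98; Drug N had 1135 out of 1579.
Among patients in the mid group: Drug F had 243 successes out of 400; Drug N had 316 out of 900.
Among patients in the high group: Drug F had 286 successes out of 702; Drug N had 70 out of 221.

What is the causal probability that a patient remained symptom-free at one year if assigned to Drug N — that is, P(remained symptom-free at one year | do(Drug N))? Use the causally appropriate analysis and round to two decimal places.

The stratified and pooled comparisons disagree (Drug F wins within each HbA1c; Drug N wins overall), so the answer turns on the causal role of HbA1c.
HbA1c here is a post-treatment variable shaped by the drug; conditioning on it would introduce bias rather than remove it. The overall comparison is the causal one.
So P(outcome | do(Drug N)) is just the pooled rate for Drug N: 1521/2700 = 0.563.

0.56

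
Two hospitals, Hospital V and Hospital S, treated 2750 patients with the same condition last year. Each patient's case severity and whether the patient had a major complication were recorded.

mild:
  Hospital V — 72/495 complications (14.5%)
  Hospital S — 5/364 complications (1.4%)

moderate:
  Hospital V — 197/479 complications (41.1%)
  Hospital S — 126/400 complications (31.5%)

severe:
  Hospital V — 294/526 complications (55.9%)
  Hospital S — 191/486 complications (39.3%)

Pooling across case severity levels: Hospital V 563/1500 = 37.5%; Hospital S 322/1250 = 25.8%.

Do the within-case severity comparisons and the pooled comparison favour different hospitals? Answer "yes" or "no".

Within each case severity level (mild 14.5% vs 1.4%; moderate 41.1% vs 31.5%; severe 55.9% vs 39.3%), Hospital S has the lower rate every time. Pooled: 37.5% vs 25.8% — Hospital S has the lower rate overall. They agree.

no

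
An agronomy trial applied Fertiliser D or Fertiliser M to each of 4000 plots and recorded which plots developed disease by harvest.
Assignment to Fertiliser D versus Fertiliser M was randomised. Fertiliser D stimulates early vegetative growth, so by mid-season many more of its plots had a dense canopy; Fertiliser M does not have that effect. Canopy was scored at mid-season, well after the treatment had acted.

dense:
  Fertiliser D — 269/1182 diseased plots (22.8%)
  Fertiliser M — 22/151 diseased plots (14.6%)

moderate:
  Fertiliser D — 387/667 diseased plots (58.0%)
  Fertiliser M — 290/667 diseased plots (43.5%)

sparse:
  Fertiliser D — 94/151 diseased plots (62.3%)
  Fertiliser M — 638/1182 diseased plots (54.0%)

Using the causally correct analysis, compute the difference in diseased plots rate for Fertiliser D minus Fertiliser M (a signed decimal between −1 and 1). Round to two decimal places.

-0.10

Mid-season canopy is downstream of the fertiliser. One should not condition on a consequence of treatment, so the overall rates are the right comparison.
The causal difference is the pooled difference: 0.375 − 0.475 = -0.100.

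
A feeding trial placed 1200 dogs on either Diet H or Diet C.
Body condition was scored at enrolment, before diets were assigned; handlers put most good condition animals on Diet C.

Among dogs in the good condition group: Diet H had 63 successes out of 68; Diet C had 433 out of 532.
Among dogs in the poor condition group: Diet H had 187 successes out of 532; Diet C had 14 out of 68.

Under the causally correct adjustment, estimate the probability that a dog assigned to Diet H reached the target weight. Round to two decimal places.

0.64

Starting body condition satisfies the back-door criterion: it is not a descendant of the diet, and it blocks the spurious path from diet to outcome. Adjusting for it (i.e., using the within-starting body condition rates) gives the causal effect.
Standardising Diet H to the population starting body condition mix: 0.500·63/68 + 0.500·187/532 = 0.639.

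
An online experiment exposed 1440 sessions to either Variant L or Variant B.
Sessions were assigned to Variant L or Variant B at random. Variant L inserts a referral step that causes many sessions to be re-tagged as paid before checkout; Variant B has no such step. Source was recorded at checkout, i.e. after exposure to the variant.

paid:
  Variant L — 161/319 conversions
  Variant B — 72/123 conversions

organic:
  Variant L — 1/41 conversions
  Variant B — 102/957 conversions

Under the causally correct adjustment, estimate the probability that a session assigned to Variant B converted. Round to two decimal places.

0.16

Traffic source is recorded after the variant and is itself shifted by it — it sits on the causal path from variant to outcome. Conditioning on a mediator would strip out part of the effect we want; the pooled comparison gives the total causal effect.
So P(outcome | do(Variant B)) is just the pooled rate for Variant B: 174/1080 = 0.161.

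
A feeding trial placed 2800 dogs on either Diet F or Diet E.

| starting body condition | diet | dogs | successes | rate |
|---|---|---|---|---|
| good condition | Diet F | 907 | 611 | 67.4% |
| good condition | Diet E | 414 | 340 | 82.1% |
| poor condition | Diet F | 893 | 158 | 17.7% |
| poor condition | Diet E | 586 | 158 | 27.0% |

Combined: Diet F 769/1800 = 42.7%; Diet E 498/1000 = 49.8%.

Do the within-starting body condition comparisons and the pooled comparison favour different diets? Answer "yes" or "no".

Within each starting body condition level (good condition 67.4% vs 82.1%; poor condition 17.7% vs 27.0%), Diet E has the higher rate every time. Pooled: 42.7% vs 49.8% — Diet E has the higher rate overall. They agree.

no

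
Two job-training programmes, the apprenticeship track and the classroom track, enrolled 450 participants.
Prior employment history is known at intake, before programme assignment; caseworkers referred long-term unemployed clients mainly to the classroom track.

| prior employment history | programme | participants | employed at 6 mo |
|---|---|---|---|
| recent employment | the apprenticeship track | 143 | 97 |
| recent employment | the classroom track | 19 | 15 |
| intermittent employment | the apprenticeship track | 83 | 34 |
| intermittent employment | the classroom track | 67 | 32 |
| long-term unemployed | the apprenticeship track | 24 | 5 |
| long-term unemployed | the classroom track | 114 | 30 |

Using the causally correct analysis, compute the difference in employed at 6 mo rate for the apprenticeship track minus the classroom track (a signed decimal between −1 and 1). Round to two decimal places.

-0.08

Nothing the programme does changes prior employment history; the imbalance is an allocation artefact. With prior employment history also predicting the outcome, the pooled figure is confounded, and the within-stratum comparison is the causal one.
Adjusting over the population distribution of prior employment history: 0.360·(0.678−0.789) + 0.333·(0.410−0.478) + 0.307·(0.208−0.263) = -0.079.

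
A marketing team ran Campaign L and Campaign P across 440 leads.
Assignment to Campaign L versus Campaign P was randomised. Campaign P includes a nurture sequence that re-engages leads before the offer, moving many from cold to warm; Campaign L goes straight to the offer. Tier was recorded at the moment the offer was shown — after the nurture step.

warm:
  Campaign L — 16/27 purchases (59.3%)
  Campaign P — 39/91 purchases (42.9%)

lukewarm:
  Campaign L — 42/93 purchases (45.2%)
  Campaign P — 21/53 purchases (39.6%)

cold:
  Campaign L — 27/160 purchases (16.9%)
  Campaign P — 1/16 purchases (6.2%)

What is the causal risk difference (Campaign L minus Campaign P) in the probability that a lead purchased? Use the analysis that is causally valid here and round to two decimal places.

-0.08

Engagement tier is recorded after the campaign and is itself shifted by it — it sits on the causal path from campaign to outcome. Conditioning on a mediator would strip out part of the effect we want; the pooled comparison gives the total causal effect.
The causal difference is the pooled difference: 0.304 − 0.381 = -0.078.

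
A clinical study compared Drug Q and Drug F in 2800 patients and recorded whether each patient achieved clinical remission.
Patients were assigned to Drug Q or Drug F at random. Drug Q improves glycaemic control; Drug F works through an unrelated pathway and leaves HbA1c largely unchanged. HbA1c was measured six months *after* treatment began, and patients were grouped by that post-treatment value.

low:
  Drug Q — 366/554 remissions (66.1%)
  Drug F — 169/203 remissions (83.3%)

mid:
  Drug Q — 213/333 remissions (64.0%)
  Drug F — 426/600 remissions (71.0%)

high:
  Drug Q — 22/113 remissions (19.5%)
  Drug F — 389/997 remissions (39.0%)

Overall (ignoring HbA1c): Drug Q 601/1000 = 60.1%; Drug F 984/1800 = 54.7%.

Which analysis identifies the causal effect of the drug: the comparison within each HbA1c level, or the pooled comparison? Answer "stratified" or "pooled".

pooled

Stratifying would compare drugs among patients the drugs themselves sorted into HbA1c groups — a form of selection on an intermediate. The unconditioned pooled rates give the total causal effect.
Pooled: Drug Q 60.1% vs Drug F 54.7%; Drug Q is higher overall.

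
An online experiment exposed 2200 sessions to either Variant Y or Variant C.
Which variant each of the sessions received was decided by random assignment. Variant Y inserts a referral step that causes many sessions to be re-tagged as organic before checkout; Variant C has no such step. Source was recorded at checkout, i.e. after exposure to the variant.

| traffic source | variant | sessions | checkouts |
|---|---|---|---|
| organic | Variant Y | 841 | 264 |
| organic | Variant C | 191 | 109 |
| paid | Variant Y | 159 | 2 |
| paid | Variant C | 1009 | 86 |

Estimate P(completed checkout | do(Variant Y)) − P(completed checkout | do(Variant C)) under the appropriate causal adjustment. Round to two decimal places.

The traffic source-specific comparison favours Variant C throughout, but the pooled figures favour Variant Y. The question is whether to condition on traffic source.
Traffic source is downstream of the variant. One should not condition on a consequence of treatment, so the overall rates are the right comparison.
The causal difference is the pooled difference: 0.266 − 0.163 = +0.103.

+0.10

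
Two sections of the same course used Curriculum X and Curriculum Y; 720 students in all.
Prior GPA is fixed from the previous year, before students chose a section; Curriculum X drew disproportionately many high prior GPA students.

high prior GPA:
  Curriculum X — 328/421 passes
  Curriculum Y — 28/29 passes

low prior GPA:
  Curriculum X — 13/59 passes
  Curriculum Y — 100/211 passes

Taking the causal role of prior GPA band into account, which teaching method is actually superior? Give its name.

The stratified and pooled comparisons disagree (Curriculum Y wins within each prior GPA band; Curriculum X wins overall), so the answer turns on the causal role of prior GPA band.
Here prior GPA band is a common cause — it drives both which teaching method a case falls under and the outcome. The crude comparison mixes populations; the stratum-specific rates are the causally relevant ones.
Within each level — high prior GPA: 77.9% vs 96.6%; low prior GPA: 22.0% vs 47.4% — Curriculum Y is higher every time.

Curriculum Y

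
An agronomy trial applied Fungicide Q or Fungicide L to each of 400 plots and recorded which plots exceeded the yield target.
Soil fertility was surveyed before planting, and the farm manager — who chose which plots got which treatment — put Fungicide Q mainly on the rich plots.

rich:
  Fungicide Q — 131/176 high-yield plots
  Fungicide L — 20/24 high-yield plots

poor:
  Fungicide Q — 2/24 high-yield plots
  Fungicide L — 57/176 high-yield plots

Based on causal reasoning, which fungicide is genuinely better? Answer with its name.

Fungicide L

The imbalance in soil fertility arose from how plots were allocated, not from anything the fungicide did; and soil fertility independently affects the outcome. The pooled gap is confounded — condition on soil fertility.
Within each level — rich: 74.4% vs 83.3%; poor: 8.3% vs 32.4% — Fungicide L is higher every time.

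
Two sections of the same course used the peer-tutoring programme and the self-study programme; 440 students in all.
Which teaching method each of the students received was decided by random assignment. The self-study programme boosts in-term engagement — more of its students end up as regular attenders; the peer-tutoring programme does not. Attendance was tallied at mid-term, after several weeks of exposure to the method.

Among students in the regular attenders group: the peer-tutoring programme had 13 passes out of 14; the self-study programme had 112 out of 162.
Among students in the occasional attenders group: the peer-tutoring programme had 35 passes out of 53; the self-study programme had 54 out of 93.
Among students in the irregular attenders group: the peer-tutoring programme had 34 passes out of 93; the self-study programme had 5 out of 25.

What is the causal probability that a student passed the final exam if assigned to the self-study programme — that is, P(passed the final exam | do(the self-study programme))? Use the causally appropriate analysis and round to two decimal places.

0.61

The mid-term attendance-specific comparison favours the peer-tutoring programme throughout, but the pooled figures favour the self-study programme. The question is whether to condition on mid-term attendance.
Mid-term attendance lies on the pathway teaching method → mid-term attendance → outcome, so adjusting for it blocks the indirect effect. For the total causal effect of teaching method, use the unadjusted pooled rates.
So P(outcome | do(the self-study programme)) is just the pooled rate for the self-study programme: 171/280 = 0.611.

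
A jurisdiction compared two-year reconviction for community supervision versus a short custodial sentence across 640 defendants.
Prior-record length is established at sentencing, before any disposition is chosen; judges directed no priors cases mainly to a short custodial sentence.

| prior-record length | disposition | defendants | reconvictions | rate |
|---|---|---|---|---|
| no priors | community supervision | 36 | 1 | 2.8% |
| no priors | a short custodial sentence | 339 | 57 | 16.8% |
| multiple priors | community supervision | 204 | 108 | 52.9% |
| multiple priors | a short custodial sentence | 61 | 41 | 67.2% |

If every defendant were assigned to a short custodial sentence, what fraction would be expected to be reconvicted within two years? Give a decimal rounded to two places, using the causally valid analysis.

0.38

Nothing the disposition does changes prior-record length; the imbalance is an allocation artefact. With prior-record length also predicting the outcome, the pooled figure is confounded, and the within-stratum comparison is the causal one.
Standardising a short custodial sentence to the population prior-record length mix: 0.586·57/339 + 0.414·41/61 = 0.377.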